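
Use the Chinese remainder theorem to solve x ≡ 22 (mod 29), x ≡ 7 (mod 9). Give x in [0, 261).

Write x = 22 + 29·k. Then 29·k ≡ 7 − 22 ≡ 3 (mod 9).
Need 29⁻¹ mod 9. Extended Euclid on (9, 2):
9 = 4*2 + 1
2 = 2*1 + 0
Back-substitute:
1 = 9 − 4·2
29⁻¹ ≡ 5 (mod 9), so k ≡ 5·3 ≡ 6 (mod 9).
x = 22 + 29·6 = 196.

196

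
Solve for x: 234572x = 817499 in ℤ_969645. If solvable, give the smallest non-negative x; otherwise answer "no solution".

First find gcd(234572, 969645):
969645 = 4×234572 + 31357
234572 = 7×31357 + 15073
31357 = 2×15073 + 1211
15073 = 12×1211 + 541
1211 = 2×541 + 129
541 = 4×129 + 25
129 = 5×25 + 4
25 = 6×4 + 1
4 = 4×1 + 0
gcd = 1, so a unique solution mod 969645 exists.
Back-substitute for the Bézout coefficients:
1 = 25 − 6·4
1 = −6·129 + 31·25
1 = 31·541 − 130·129
1 = −130·1211 + 291·541
1 = 291·15073 − 3622·1211
1 = −3622·31357 + 7535·15073
1 = 7535·234572 − 56367·31357
1 = −56367·969645 + 233003·234572
So 234572·(233003) ≡ 1 (mod 969645), giving 234572⁻¹ ≡ 233003.
x ≡ 234572⁻¹·817499 ≡ 233003·817499 ≡ 716407 (mod 969645).

716407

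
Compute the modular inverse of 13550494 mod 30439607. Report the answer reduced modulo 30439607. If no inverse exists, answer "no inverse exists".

Apply the Euclidean algorithm to 30439607 and 13550494:
30439607 = 2*13550494 + 3338619
13550494 = 4*3338619 + 196018
3338619 = 17*196018 + 6313
196018 = 31*6313 + 315
6313 = 20*315 + 13
315 = 24*13 + 3
13 = 4*3 + 1
3 = 3*1 + 0
Since gcd(13550494, 30439607) = 1, back-substitute to write 1 as a combination:
1 = 13 − 4·3
1 = −4·315 + 97·13
1 = 97·6313 − 1944·315
1 = −1944·196018 + 60361·6313
1 = 60361·3338619 − 1028081·196018
1 = −1028081·13550494 + 4172685·3338619
1 = 4172685·30439607 − 9373451·13550494
So 13550494·(-9373451) ≡ 1 (mod 30439607), and -9373451 ≡ 21066156 (mod 30439607).

21066156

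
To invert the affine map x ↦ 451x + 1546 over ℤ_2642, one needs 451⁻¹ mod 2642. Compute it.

Run Euclid on (2642, 451):
2642 = 5×451 + 387
451 = 1×387 + 64
387 = 6×64 + 3
64 = 21×3 + 1
3 = 3×1 + 0
The gcd is 1. Working backward:
1 = 64 − 21·3
1 = −21·387 + 127·64
1 = 127·451 − 148·387
1 = −148·2642 + 867·451
So 451·867 ≡ 1 (mod 2642).

867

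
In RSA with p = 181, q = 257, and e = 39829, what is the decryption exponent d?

44989

φ(n) = (p−1)(q−1) = 180·256 = 46080.
Need d with 39829·d ≡ 1 (mod 46080). Apply the extended Euclidean algorithm:
46080 = 1×39829 + 6251
39829 = 6×6251 + 2323
6251 = 2×2323 + 1605
2323 = 1×1605 + 718
1605 = 2×718 + 169
718 = 4×169 + 42
169 = 4×42 + 1
42 = 42×1 + 0
Back-substitute:
1 = 169 − 4·42
1 = −4·718 + 17·169
1 = 17·1605 − 38·718
1 = −38·2323 + 55·1605
1 = 55·6251 − 148·2323
1 = −148·39829 + 943·6251
1 = 943·46080 − 1091·39829
So 39829·(-1091) ≡ 1 (mod 46080), hence d ≡ -1091 ≡ 44989 (mod 46080).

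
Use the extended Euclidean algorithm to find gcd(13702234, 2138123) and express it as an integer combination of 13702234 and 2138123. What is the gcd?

Euclidean algorithm:
13702234 = 6*2138123 + 873496
2138123 = 2*873496 + 391131
873496 = 2*391131 + 91234
391131 = 4*91234 + 26195
91234 = 3*26195 + 12649
26195 = 2*12649 + 897
12649 = 14*897 + 91
897 = 9*91 + 78
91 = 1*78 + 13
78 = 6*13 + 0
gcd(13702234, 2138123) = 13.
Back-substituting:
13 = 91 − 78
13 = −897 + 10·91
13 = 10·12649 − 141·897
13 = −141·26195 + 292·12649
13 = 292·91234 − 1017·26195
13 = −1017·391131 + 4360·91234
13 = 4360·873496 − 9737·391131
13 = −9737·2138123 + 23834·873496
13 = 23834·13702234 − 152741·2138123
So 13 = (23834)·13702234 + (-152741)·2138123.

13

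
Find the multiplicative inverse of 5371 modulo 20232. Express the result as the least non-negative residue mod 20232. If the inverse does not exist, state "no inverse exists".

Extended Euclidean algorithm:
20232 = 3×5371 + 4119
5371 = 1×4119 + 1252
4119 = 3×1252 + 363
1252 = 3×363 + 163
363 = 2×163 + 37
163 = 4×37 + 15
37 = 2×15 + 7
15 = 2×7 + 1
7 = 7×1 + 0
Since gcd(5371, 20232) = 1, back-substitute to write 1 as a combination:
1 = 15 − 2·7
1 = −2·37 + 5·15
1 = 5·163 − 22·37
1 = −22·363 + 49·163
1 = 49·1252 − 169·363
1 = −169·4119 + 556·1252
1 = 556·5371 − 725·4119
1 = −725·20232 + 2731·5371
So 5371·2731 ≡ 1 (mod 20232).

2731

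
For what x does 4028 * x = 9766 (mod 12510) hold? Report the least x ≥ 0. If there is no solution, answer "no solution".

3602

First find gcd(4028, 12510):
12510 = 3*4028 + 426
4028 = 9*426 + 194
426 = 2*194 + 38
194 = 5*38 + 4
38 = 9*4 + 2
4 = 2*2 + 0
gcd = 2 and 2 | 9766, so solutions exist. Divide through by 2: 2014x ≡ 4883 (mod 6255).
Now find 2014⁻¹ mod 6255:
6255 = 3·2014 + 213
2014 = 9·213 + 97
213 = 2·97 + 19
97 = 5·19 + 2
19 = 9·2 + 1
2 = 2·1 + 0
Back-substitute:
1 = 19 − 9·2
1 = −9·97 + 46·19
1 = 46·213 − 101·97
1 = −101·2014 + 955·213
1 = 955·6255 − 2966·2014
So 2014·(-2966) ≡ 1 (mod 6255), i.e. 2014⁻¹ ≡ 3289.
Then x ≡ 3289·4883 ≡ 3602 (mod 6255); the smallest non-negative solution is x = 3602.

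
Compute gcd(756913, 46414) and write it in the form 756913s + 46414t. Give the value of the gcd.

Euclidean algorithm:
756913 = 16·46414 + 14289
46414 = 3·14289 + 3547
14289 = 4·3547 + 101
3547 = 35·101 + 12
101 = 8·12 + 5
12 = 2·5 + 2
5 = 2·2 + 1
2 = 2·1 + 0
gcd(756913, 46414) = 1.
Working backward:
1 = 5 − 2·2
1 = −2·12 + 5·5
1 = 5·101 − 42·12
1 = −42·3547 + 1475·101
1 = 1475·14289 − 5942·3547
1 = −5942·46414 + 19301·14289
1 = 19301·756913 − 314758·46414
So 1 = (19301)·756913 + (-314758)·46414.

1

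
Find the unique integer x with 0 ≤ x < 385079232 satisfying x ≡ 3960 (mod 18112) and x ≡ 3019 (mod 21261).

271484728

Write x = 3960 + 18112·k. Then 18112·k ≡ 3019 − 3960 ≡ 20320 (mod 21261).
Need 18112⁻¹ mod 21261. Extended Euclid on (21261, 18112):
21261 = 1*18112 + 3149
18112 = 5*3149 + 2367
3149 = 1*2367 + 782
2367 = 3*782 + 21
782 = 37*21 + 5
21 = 4*5 + 1
5 = 5*1 + 0
Back-substitute:
1 = 21 − 4·5
1 = −4·782 + 149·21
1 = 149·2367 − 451·782
1 = −451·3149 + 600·2367
1 = 600·18112 − 3451·3149
1 = −3451·21261 + 4051·18112
18112⁻¹ ≡ 4051 (mod 21261), so k ≡ 4051·20320 ≡ 14989 (mod 21261).
x = 3960 + 18112·14989 = 271484728.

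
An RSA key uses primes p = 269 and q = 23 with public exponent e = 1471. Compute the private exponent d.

φ(n) = (p−1)(q−1) = 268·22 = 5896.
Need d with 1471·d ≡ 1 (mod 5896). Apply the extended Euclidean algorithm:
5896 = 4*1471 + 12
1471 = 122*12 + 7
12 = 1*7 + 5
7 = 1*5 + 2
5 = 2*2 + 1
2 = 2*1 + 0
Back-substitute:
1 = 5 − 2·2
1 = −2·7 + 3·5
1 = 3·12 − 5·7
1 = −5·1471 + 613·12
1 = 613·5896 − 2457·1471
So 1471·(-2457) ≡ 1 (mod 5896), hence d ≡ -2457 ≡ 3439 (mod 5896).

3439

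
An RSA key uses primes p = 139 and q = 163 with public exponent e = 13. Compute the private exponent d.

φ(n) = (p−1)(q−1) = 138·162 = 22356.
Need d with 13·d ≡ 1 (mod 22356). Apply the extended Euclidean algorithm:
22356 = 1719×13 + 9
13 = 1×9 + 4
9 = 2×4 + 1
4 = 4×1 + 0
Back-substitute:
1 = 9 − 2·4
1 = −2·13 + 3·9
1 = 3·22356 − 5159·13
So 13·(-5159) ≡ 1 (mod 22356), hence d ≡ -5159 ≡ 17197 (mod 22356).

17197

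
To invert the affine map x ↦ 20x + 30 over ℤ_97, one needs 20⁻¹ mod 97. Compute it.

Extended Euclidean algorithm:
97 = 4×20 + 17
20 = 1×17 + 3
17 = 5×3 + 2
3 = 1×2 + 1
2 = 2×1 + 0
gcd = 1, so the inverse exists. Back-substitute:
1 = 3 − 2
1 = −17 + 6·3
1 = 6·20 − 7·17
1 = −7·97 + 34·20
So 20·34 ≡ 1 (mod 97).

34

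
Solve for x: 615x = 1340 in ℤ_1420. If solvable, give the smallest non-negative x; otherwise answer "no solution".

240

First find gcd(615, 1420):
1420 = 2*615 + 190
615 = 3*190 + 45
190 = 4*45 + 10
45 = 4*10 + 5
10 = 2*5 + 0
gcd = 5 and 5 | 1340, so solutions exist. Divide through by 5: 123x ≡ 268 (mod 284).
Now find 123⁻¹ mod 284:
284 = 2·123 + 38
123 = 3·38 + 9
38 = 4·9 + 2
9 = 4·2 + 1
2 = 2·1 + 0
Back-substitute:
1 = 9 − 4·2
1 = −4·38 + 17·9
1 = 17·123 − 55·38
1 = −55·284 + 127·123
So 123⁻¹ ≡ 127 (mod 284).
Then x ≡ 127·268 ≡ 240 (mod 284); the smallest non-negative solution is x = 240.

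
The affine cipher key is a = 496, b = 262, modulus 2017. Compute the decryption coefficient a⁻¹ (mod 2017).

gcd(2017, 496) by repeated division:
2017 = 4*496 + 33
496 = 15*33 + 1
33 = 33*1 + 0
Since gcd(496, 2017) = 1, back-substitute to write 1 as a combination:
1 = 496 − 15·33
1 = −15·2017 + 61·496
So 496·61 ≡ 1 (mod 2017).

61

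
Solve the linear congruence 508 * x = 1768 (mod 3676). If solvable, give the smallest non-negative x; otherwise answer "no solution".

387

First find gcd(508, 3676):
3676 = 7*508 + 120
508 = 4*120 + 28
120 = 4*28 + 8
28 = 3*8 + 4
8 = 2*4 + 0
gcd = 4 and 4 | 1768, so solutions exist. Divide through by 4: 127x ≡ 442 (mod 919).
Now find 127⁻¹ mod 919:
919 = 7*127 + 30
127 = 4*30 + 7
30 = 4*7 + 2
7 = 3*2 + 1
2 = 2*1 + 0
Back-substitute:
1 = 7 − 3·2
1 = −3·30 + 13·7
1 = 13·127 − 55·30
1 = −55·919 + 398·127
So 127⁻¹ ≡ 398 (mod 919).
Then x ≡ 398·442 ≡ 387 (mod 919); the smallest non-negative solution is x = 387.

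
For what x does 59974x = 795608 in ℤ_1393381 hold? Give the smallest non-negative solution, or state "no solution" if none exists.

68365

First find gcd(59974, 1393381):
1393381 = 23·59974 + 13979
59974 = 4·13979 + 4058
13979 = 3·4058 + 1805
4058 = 2·1805 + 448
1805 = 4·448 + 13
448 = 34·13 + 6
13 = 2·6 + 1
6 = 6·1 + 0
gcd = 1, so a unique solution mod 1393381 exists.
Back-substitute for the Bézout coefficients:
1 = 13 − 2·6
1 = −2·448 + 69·13
1 = 69·1805 − 278·448
1 = −278·4058 + 625·1805
1 = 625·13979 − 2153·4058
1 = −2153·59974 + 9237·13979
1 = 9237·1393381 − 214604·59974
So 59974·(-214604) ≡ 1 (mod 1393381), giving 59974⁻¹ ≡ 1178777.
x ≡ 59974⁻¹·795608 ≡ 1178777·795608 ≡ 68365 (mod 1393381).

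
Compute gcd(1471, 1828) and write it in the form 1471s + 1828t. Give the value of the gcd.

1

Euclidean algorithm:
1828 = 1*1471 + 357
1471 = 4*357 + 43
357 = 8*43 + 13
43 = 3*13 + 4
13 = 3*4 + 1
4 = 4*1 + 0
gcd(1471, 1828) = 1.
Working backward:
1 = 13 − 3·4
1 = −3·43 + 10·13
1 = 10·357 − 83·43
1 = −83·1471 + 342·357
1 = 342·1828 − 425·1471
So 1 = (342)·1828 + (-425)·1471.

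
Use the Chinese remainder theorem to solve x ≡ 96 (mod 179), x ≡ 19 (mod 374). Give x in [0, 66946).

6003

Write x = 96 + 179·k. Then 179·k ≡ 19 − 96 ≡ 297 (mod 374).
Need 179⁻¹ mod 374. Extended Euclid on (374, 179):
374 = 2×179 + 16
179 = 11×16 + 3
16 = 5×3 + 1
3 = 3×1 + 0
Back-substitute:
1 = 16 − 5·3
1 = −5·179 + 56·16
1 = 56·374 − 117·179
179⁻¹ ≡ 257 (mod 374), so k ≡ 257·297 ≡ 33 (mod 374).
x = 96 + 179·33 = 6003.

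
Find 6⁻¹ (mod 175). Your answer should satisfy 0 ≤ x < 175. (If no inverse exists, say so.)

Apply the Euclidean algorithm to 175 and 6:
175 = 29*6 + 1
6 = 6*1 + 0
gcd = 1, so the inverse exists. Back-substitute:
1 = 175 − 29·6
Hence 6⁻¹ ≡ -29 ≡ 146 (mod 175).

146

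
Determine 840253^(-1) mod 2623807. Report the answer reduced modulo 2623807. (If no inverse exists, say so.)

Extended Euclidean algorithm:
2623807 = 3×840253 + 103048
840253 = 8×103048 + 15869
103048 = 6×15869 + 7834
15869 = 2×7834 + 201
7834 = 38×201 + 196
201 = 1×196 + 5
196 = 39×5 + 1
5 = 5×1 + 0
The gcd is 1. Working backward:
1 = 196 − 39·5
1 = −39·201 + 40·196
1 = 40·7834 − 1559·201
1 = −1559·15869 + 3158·7834
1 = 3158·103048 − 20507·15869
1 = −20507·840253 + 167214·103048
1 = 167214·2623807 − 522149·840253
So 840253·(-522149) ≡ 1 (mod 2623807), and -522149 ≡ 2101658 (mod 2623807).

2101658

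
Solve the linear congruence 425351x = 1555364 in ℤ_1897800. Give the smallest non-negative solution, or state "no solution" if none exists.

First find gcd(425351, 1897800):
1897800 = 4×425351 + 196396
425351 = 2×196396 + 32559
196396 = 6×32559 + 1042
32559 = 31×1042 + 257
1042 = 4×257 + 14
257 = 18×14 + 5
14 = 2×5 + 4
5 = 1×4 + 1
4 = 4×1 + 0
gcd = 1, so a unique solution mod 1897800 exists.
Back-substitute for the Bézout coefficients:
1 = 5 − 4
1 = −14 + 3·5
1 = 3·257 − 55·14
1 = −55·1042 + 223·257
1 = 223·32559 − 6968·1042
1 = −6968·196396 + 42031·32559
1 = 42031·425351 − 91030·196396
1 = −91030·1897800 + 406151·425351
So 425351·(406151) ≡ 1 (mod 1897800), giving 425351⁻¹ ≡ 406151.
x ≡ 425351⁻¹·1555364 ≡ 406151·1555364 ≡ 1446964 (mod 1897800).

1446964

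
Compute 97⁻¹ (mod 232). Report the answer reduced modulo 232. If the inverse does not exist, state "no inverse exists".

Apply the Euclidean algorithm to 232 and 97:
232 = 2·97 + 38
97 = 2·38 + 21
38 = 1·21 + 17
21 = 1·17 + 4
17 = 4·4 + 1
4 = 4·1 + 0
The gcd is 1. Working backward:
1 = 17 − 4·4
1 = −4·21 + 5·17
1 = 5·38 − 9·21
1 = −9·97 + 23·38
1 = 23·232 − 55·97
So 97·(-55) ≡ 1 (mod 232), and -55 ≡ 177 (mod 232).

177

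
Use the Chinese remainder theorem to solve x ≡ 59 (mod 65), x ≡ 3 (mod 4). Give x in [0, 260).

Write x = 59 + 65·k. Then 65·k ≡ 3 − 59 ≡ 0 (mod 4).
Need 65⁻¹ mod 4. Extended Euclid on (4, 1):
4 = 4×1 + 0
65⁻¹ ≡ 1 (mod 4), so k ≡ 1·0 ≡ 0 (mod 4).
x = 59 + 65·0 = 59.

59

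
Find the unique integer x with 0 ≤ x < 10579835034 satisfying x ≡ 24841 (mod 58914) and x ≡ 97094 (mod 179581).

4896013897

Write x = 24841 + 58914·k. Then 58914·k ≡ 97094 − 24841 ≡ 72253 (mod 179581).
Need 58914⁻¹ mod 179581. Extended Euclid on (179581, 58914):
179581 = 3·58914 + 2839
58914 = 20·2839 + 2134
2839 = 1·2134 + 705
2134 = 3·705 + 19
705 = 37·19 + 2
19 = 9·2 + 1
2 = 2·1 + 0
Back-substitute:
1 = 19 − 9·2
1 = −9·705 + 334·19
1 = 334·2134 − 1011·705
1 = −1011·2839 + 1345·2134
1 = 1345·58914 − 27911·2839
1 = −27911·179581 + 85078·58914
58914⁻¹ ≡ 85078 (mod 179581), so k ≡ 85078·72253 ≡ 83104 (mod 179581).
x = 24841 + 58914·83104 = 4896013897.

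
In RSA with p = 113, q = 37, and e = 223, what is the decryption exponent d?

φ(n) = (p−1)(q−1) = 112·36 = 4032.
Need d with 223·d ≡ 1 (mod 4032). Apply the extended Euclidean algorithm:
4032 = 18*223 + 18
223 = 12*18 + 7
18 = 2*7 + 4
7 = 1*4 + 3
4 = 1*3 + 1
3 = 3*1 + 0
Back-substitute:
1 = 4 − 3
1 = −7 + 2·4
1 = 2·18 − 5·7
1 = −5·223 + 62·18
1 = 62·4032 − 1121·223
So 223·(-1121) ≡ 1 (mod 4032), hence d ≡ -1121 ≡ 2911 (mod 4032).

2911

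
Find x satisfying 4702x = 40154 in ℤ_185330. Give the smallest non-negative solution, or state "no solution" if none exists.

First find gcd(4702, 185330):
185330 = 39*4702 + 1952
4702 = 2*1952 + 798
1952 = 2*798 + 356
798 = 2*356 + 86
356 = 4*86 + 12
86 = 7*12 + 2
12 = 6*2 + 0
gcd = 2 and 2 | 40154, so solutions exist. Divide through by 2: 2351x ≡ 20077 (mod 92665).
Now find 2351⁻¹ mod 92665:
92665 = 39*2351 + 976
2351 = 2*976 + 399
976 = 2*399 + 178
399 = 2*178 + 43
178 = 4*43 + 6
43 = 7*6 + 1
6 = 6*1 + 0
Back-substitute:
1 = 43 − 7·6
1 = −7·178 + 29·43
1 = 29·399 − 65·178
1 = −65·976 + 159·399
1 = 159·2351 − 383·976
1 = −383·92665 + 15096·2351
So 2351⁻¹ ≡ 15096 (mod 92665).
Then x ≡ 15096·20077 ≡ 67842 (mod 92665); the smallest non-negative solution is x = 67842.

67842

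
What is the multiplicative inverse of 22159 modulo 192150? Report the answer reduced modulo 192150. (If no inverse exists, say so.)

gcd(192150, 22159) by repeated division:
192150 = 8·22159 + 14878
22159 = 1·14878 + 7281
14878 = 2·7281 + 316
7281 = 23·316 + 13
316 = 24·13 + 4
13 = 3·4 + 1
4 = 4·1 + 0
The gcd is 1. Working backward:
1 = 13 − 3·4
1 = −3·316 + 73·13
1 = 73·7281 − 1682·316
1 = −1682·14878 + 3437·7281
1 = 3437·22159 − 5119·14878
1 = −5119·192150 + 44389·22159
So 22159·44389 ≡ 1 (mod 192150).

44389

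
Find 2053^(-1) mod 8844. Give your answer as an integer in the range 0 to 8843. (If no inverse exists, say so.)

Run Euclid on (8844, 2053):
8844 = 4·2053 + 632
2053 = 3·632 + 157
632 = 4·157 + 4
157 = 39·4 + 1
4 = 4·1 + 0
gcd = 1, so the inverse exists. Back-substitute:
1 = 157 − 39·4
1 = −39·632 + 157·157
1 = 157·2053 − 510·632
1 = −510·8844 + 2197·2053
So 2053·2197 ≡ 1 (mod 8844).

2197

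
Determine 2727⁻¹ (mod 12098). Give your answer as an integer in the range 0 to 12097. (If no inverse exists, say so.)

Apply the Euclidean algorithm to 12098 and 2727:
12098 = 4*2727 + 1190
2727 = 2*1190 + 347
1190 = 3*347 + 149
347 = 2*149 + 49
149 = 3*49 + 2
49 = 24*2 + 1
2 = 2*1 + 0
gcd = 1, so the inverse exists. Back-substitute:
1 = 49 − 24·2
1 = −24·149 + 73·49
1 = 73·347 − 170·149
1 = −170·1190 + 583·347
1 = 583·2727 − 1336·1190
1 = −1336·12098 + 5927·2727
So 2727·5927 ≡ 1 (mod 12098).

5927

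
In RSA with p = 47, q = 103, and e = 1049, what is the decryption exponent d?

3869

φ(n) = (p−1)(q−1) = 46·102 = 4692.
Need d with 1049·d ≡ 1 (mod 4692). Apply the extended Euclidean algorithm:
4692 = 4×1049 + 496
1049 = 2×496 + 57
496 = 8×57 + 40
57 = 1×40 + 17
40 = 2×17 + 6
17 = 2×6 + 5
6 = 1×5 + 1
5 = 5×1 + 0
Back-substitute:
1 = 6 − 5
1 = −17 + 3·6
1 = 3·40 − 7·17
1 = −7·57 + 10·40
1 = 10·496 − 87·57
1 = −87·1049 + 184·496
1 = 184·4692 − 823·1049
So 1049·(-823) ≡ 1 (mod 4692), hence d ≡ -823 ≡ 3869 (mod 4692).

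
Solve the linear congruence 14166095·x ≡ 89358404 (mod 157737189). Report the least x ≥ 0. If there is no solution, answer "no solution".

42818518

First find gcd(14166095, 157737189):
157737189 = 11·14166095 + 1910144
14166095 = 7·1910144 + 795087
1910144 = 2·795087 + 319970
795087 = 2·319970 + 155147
319970 = 2·155147 + 9676
155147 = 16·9676 + 331
9676 = 29·331 + 77
331 = 4·77 + 23
77 = 3·23 + 8
23 = 2·8 + 7
8 = 1·7 + 1
7 = 7·1 + 0
gcd = 1, so a unique solution mod 157737189 exists.
Back-substitute for the Bézout coefficients:
1 = 8 − 7
1 = −23 + 3·8
1 = 3·77 − 10·23
1 = −10·331 + 43·77
1 = 43·9676 − 1257·331
1 = −1257·155147 + 20155·9676
1 = 20155·319970 − 41567·155147
1 = −41567·795087 + 103289·319970
1 = 103289·1910144 − 248145·795087
1 = −248145·14166095 + 1840304·1910144
1 = 1840304·157737189 − 20491489·14166095
So 14166095·(-20491489) ≡ 1 (mod 157737189), giving 14166095⁻¹ ≡ 137245700.
x ≡ 14166095⁻¹·89358404 ≡ 137245700·89358404 ≡ 42818518 (mod 157737189).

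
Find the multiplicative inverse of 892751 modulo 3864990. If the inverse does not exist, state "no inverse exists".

Run Euclid on (3864990, 892751):
3864990 = 4·892751 + 293986
892751 = 3·293986 + 10793
293986 = 27·10793 + 2575
10793 = 4·2575 + 493
2575 = 5·493 + 110
493 = 4·110 + 53
110 = 2·53 + 4
53 = 13·4 + 1
4 = 4·1 + 0
gcd = 1, so the inverse exists. Back-substitute:
1 = 53 − 13·4
1 = −13·110 + 27·53
1 = 27·493 − 121·110
1 = −121·2575 + 632·493
1 = 632·10793 − 2649·2575
1 = −2649·293986 + 72155·10793
1 = 72155·892751 − 219114·293986
1 = −219114·3864990 + 948611·892751
So 892751·948611 ≡ 1 (mod 3864990).

948611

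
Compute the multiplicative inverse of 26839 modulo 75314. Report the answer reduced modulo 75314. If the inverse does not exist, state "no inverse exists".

3199

gcd(75314, 26839) by repeated division:
75314 = 2·26839 + 21636
26839 = 1·21636 + 5203
21636 = 4·5203 + 824
5203 = 6·824 + 259
824 = 3·259 + 47
259 = 5·47 + 24
47 = 1·24 + 23
24 = 1·23 + 1
23 = 23·1 + 0
Since gcd(26839, 75314) = 1, back-substitute to write 1 as a combination:
1 = 24 − 23
1 = −47 + 2·24
1 = 2·259 − 11·47
1 = −11·824 + 35·259
1 = 35·5203 − 221·824
1 = −221·21636 + 919·5203
1 = 919·26839 − 1140·21636
1 = −1140·75314 + 3199·26839
So 26839·3199 ≡ 1 (mod 75314).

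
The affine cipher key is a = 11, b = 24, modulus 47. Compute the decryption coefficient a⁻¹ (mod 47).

Apply the Euclidean algorithm to 47 and 11:
47 = 4×11 + 3
11 = 3×3 + 2
3 = 1×2 + 1
2 = 2×1 + 0
The gcd is 1. Working backward:
1 = 3 − 2
1 = −11 + 4·3
1 = 4·47 − 17·11
So 11·(-17) ≡ 1 (mod 47), and -17 ≡ 30 (mod 47).

30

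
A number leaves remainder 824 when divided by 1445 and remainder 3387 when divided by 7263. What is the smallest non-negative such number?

Write x = 824 + 1445·k. Then 1445·k ≡ 3387 − 824 ≡ 2563 (mod 7263).
Need 1445⁻¹ mod 7263. Extended Euclid on (7263, 1445):
7263 = 5·1445 + 38
1445 = 38·38 + 1
38 = 38·1 + 0
Back-substitute:
1 = 1445 − 38·38
1 = −38·7263 + 191·1445
1445⁻¹ ≡ 191 (mod 7263), so k ≡ 191·2563 ≡ 2912 (mod 7263).
x = 824 + 1445·2912 = 4208664.

4208664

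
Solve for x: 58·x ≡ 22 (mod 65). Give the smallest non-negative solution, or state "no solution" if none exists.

First find gcd(58, 65):
65 = 1×58 + 7
58 = 8×7 + 2
7 = 3×2 + 1
2 = 2×1 + 0
gcd = 1, so a unique solution mod 65 exists.
Back-substitute for the Bézout coefficients:
1 = 7 − 3·2
1 = −3·58 + 25·7
1 = 25·65 − 28·58
So 58·(-28) ≡ 1 (mod 65), giving 58⁻¹ ≡ 37.
x ≡ 58⁻¹·22 ≡ 37·22 ≡ 34 (mod 65).

34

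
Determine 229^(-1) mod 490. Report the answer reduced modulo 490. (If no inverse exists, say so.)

199

Apply the Euclidean algorithm to 490 and 229:
490 = 2*229 + 32
229 = 7*32 + 5
32 = 6*5 + 2
5 = 2*2 + 1
2 = 2*1 + 0
gcd = 1, so the inverse exists. Back-substitute:
1 = 5 − 2·2
1 = −2·32 + 13·5
1 = 13·229 − 93·32
1 = −93·490 + 199·229
So 229·199 ≡ 1 (mod 490).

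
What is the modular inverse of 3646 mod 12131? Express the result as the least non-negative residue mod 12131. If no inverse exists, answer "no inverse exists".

gcd(12131, 3646) by repeated division:
12131 = 3·3646 + 1193
3646 = 3·1193 + 67
1193 = 17·67 + 54
67 = 1·54 + 13
54 = 4·13 + 2
13 = 6·2 + 1
2 = 2·1 + 0
The gcd is 1. Working backward:
1 = 13 − 6·2
1 = −6·54 + 25·13
1 = 25·67 − 31·54
1 = −31·1193 + 552·67
1 = 552·3646 − 1687·1193
1 = −1687·12131 + 5613·3646
So 3646·5613 ≡ 1 (mod 12131).

5613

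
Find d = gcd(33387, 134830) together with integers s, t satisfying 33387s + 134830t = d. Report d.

1

Apply Euclid's algorithm to 134830 and 33387:
134830 = 4×33387 + 1282
33387 = 26×1282 + 55
1282 = 23×55 + 17
55 = 3×17 + 4
17 = 4×4 + 1
4 = 4×1 + 0
gcd(33387, 134830) = 1.
Back-substituting:
1 = 17 − 4·4
1 = −4·55 + 13·17
1 = 13·1282 − 303·55
1 = −303·33387 + 7891·1282
1 = 7891·134830 − 31867·33387
So 1 = (7891)·134830 + (-31867)·33387.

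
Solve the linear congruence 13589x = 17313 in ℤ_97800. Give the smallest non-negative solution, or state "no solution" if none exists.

First find gcd(13589, 97800):
97800 = 7*13589 + 2677
13589 = 5*2677 + 204
2677 = 13*204 + 25
204 = 8*25 + 4
25 = 6*4 + 1
4 = 4*1 + 0
gcd = 1, so a unique solution mod 97800 exists.
Back-substitute for the Bézout coefficients:
1 = 25 − 6·4
1 = −6·204 + 49·25
1 = 49·2677 − 643·204
1 = −643·13589 + 3264·2677
1 = 3264·97800 − 23491·13589
So 13589·(-23491) ≡ 1 (mod 97800), giving 13589⁻¹ ≡ 74309.
x ≡ 13589⁻¹·17313 ≡ 74309·17313 ≡ 50517 (mod 97800).

50517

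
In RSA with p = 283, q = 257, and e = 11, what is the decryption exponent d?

φ(n) = (p−1)(q−1) = 282·256 = 72192.
Need d with 11·d ≡ 1 (mod 72192). Apply the extended Euclidean algorithm:
72192 = 6562*11 + 10
11 = 1*10 + 1
10 = 10*1 + 0
Back-substitute:
1 = 11 − 10
1 = −72192 + 6563·11
So 11·6563 ≡ 1 (mod 72192), hence d = 6563.

6563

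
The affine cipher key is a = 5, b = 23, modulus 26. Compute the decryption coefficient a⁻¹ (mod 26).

Run Euclid on (26, 5):
26 = 5·5 + 1
5 = 5·1 + 0
gcd = 1, so the inverse exists. Back-substitute:
1 = 26 − 5·5
So 5·(-5) ≡ 1 (mod 26), and -5 ≡ 21 (mod 26).

21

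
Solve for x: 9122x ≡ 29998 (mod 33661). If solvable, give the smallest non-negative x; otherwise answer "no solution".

First find gcd(9122, 33661):
33661 = 3*9122 + 6295
9122 = 1*6295 + 2827
6295 = 2*2827 + 641
2827 = 4*641 + 263
641 = 2*263 + 115
263 = 2*115 + 33
115 = 3*33 + 16
33 = 2*16 + 1
16 = 16*1 + 0
gcd = 1, so a unique solution mod 33661 exists.
Back-substitute for the Bézout coefficients:
1 = 33 − 2·16
1 = −2·115 + 7·33
1 = 7·263 − 16·115
1 = −16·641 + 39·263
1 = 39·2827 − 172·641
1 = −172·6295 + 383·2827
1 = 383·9122 − 555·6295
1 = −555·33661 + 2048·9122
So 9122·(2048) ≡ 1 (mod 33661), giving 9122⁻¹ ≡ 2048.
x ≡ 9122⁻¹·29998 ≡ 2048·29998 ≡ 4579 (mod 33661).

4579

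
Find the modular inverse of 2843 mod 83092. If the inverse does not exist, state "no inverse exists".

69823

Run Euclid on (83092, 2843):
83092 = 29·2843 + 645
2843 = 4·645 + 263
645 = 2·263 + 119
263 = 2·119 + 25
119 = 4·25 + 19
25 = 1·19 + 6
19 = 3·6 + 1
6 = 6·1 + 0
The gcd is 1. Working backward:
1 = 19 − 3·6
1 = −3·25 + 4·19
1 = 4·119 − 19·25
1 = −19·263 + 42·119
1 = 42·645 − 103·263
1 = −103·2843 + 454·645
1 = 454·83092 − 13269·2843
So 2843·(-13269) ≡ 1 (mod 83092), and -13269 ≡ 69823 (mod 83092).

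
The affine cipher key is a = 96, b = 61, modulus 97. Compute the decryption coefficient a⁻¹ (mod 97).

gcd(97, 96) by repeated division:
97 = 1*96 + 1
96 = 96*1 + 0
Since gcd(96, 97) = 1, back-substitute to write 1 as a combination:
1 = 97 − 96
So 96·(-1) ≡ 1 (mod 97), and -1 ≡ 96 (mod 97).

96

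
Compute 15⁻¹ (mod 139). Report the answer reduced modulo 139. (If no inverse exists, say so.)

102

gcd(139, 15) by repeated division:
139 = 9·15 + 4
15 = 3·4 + 3
4 = 1·3 + 1
3 = 3·1 + 0
Since gcd(15, 139) = 1, back-substitute to write 1 as a combination:
1 = 4 − 3
1 = −15 + 4·4
1 = 4·139 − 37·15
So 15·(-37) ≡ 1 (mod 139), and -37 ≡ 102 (mod 139).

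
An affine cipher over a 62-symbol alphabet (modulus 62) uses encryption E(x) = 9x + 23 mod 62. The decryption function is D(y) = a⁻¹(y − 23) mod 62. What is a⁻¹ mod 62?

7

Extended Euclidean algorithm:
62 = 6·9 + 8
9 = 1·8 + 1
8 = 8·1 + 0
The gcd is 1. Working backward:
1 = 9 − 8
1 = −62 + 7·9
So 9·7 ≡ 1 (mod 62).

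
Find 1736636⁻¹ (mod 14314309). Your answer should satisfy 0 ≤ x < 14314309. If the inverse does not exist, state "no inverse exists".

gcd(14314309, 1736636) by repeated division:
14314309 = 8·1736636 + 421221
1736636 = 4·421221 + 51752
421221 = 8·51752 + 7205
51752 = 7·7205 + 1317
7205 = 5·1317 + 620
1317 = 2·620 + 77
620 = 8·77 + 4
77 = 19·4 + 1
4 = 4·1 + 0
gcd = 1, so the inverse exists. Back-substitute:
1 = 77 − 19·4
1 = −19·620 + 153·77
1 = 153·1317 − 325·620
1 = −325·7205 + 1778·1317
1 = 1778·51752 − 12771·7205
1 = −12771·421221 + 103946·51752
1 = 103946·1736636 − 428555·421221
1 = −428555·14314309 + 3532386·1736636
So 1736636·3532386 ≡ 1 (mod 14314309).

3532386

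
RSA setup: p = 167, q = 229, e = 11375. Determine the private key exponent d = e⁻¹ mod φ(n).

φ(n) = (p−1)(q−1) = 166·228 = 37848.
Need d with 11375·d ≡ 1 (mod 37848). Apply the extended Euclidean algorithm:
37848 = 3*11375 + 3723
11375 = 3*3723 + 206
3723 = 18*206 + 15
206 = 13*15 + 11
15 = 1*11 + 4
11 = 2*4 + 3
4 = 1*3 + 1
3 = 3*1 + 0
Back-substitute:
1 = 4 − 3
1 = −11 + 3·4
1 = 3·15 − 4·11
1 = −4·206 + 55·15
1 = 55·3723 − 994·206
1 = −994·11375 + 3037·3723
1 = 3037·37848 − 10105·11375
So 11375·(-10105) ≡ 1 (mod 37848), hence d ≡ -10105 ≡ 27743 (mod 37848).

27743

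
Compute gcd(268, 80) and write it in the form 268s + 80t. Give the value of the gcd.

4

Repeated division:
268 = 3×80 + 28
80 = 2×28 + 24
28 = 1×24 + 4
24 = 6×4 + 0
gcd(268, 80) = 4.
Back-substituting:
4 = 28 − 24
4 = −80 + 3·28
4 = 3·268 − 10·80
So 4 = (3)·268 + (-10)·80.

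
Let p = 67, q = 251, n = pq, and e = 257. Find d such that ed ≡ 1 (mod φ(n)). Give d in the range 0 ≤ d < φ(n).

5393

φ(n) = (p−1)(q−1) = 66·250 = 16500.
Need d with 257·d ≡ 1 (mod 16500). Apply the extended Euclidean algorithm:
16500 = 64*257 + 52
257 = 4*52 + 49
52 = 1*49 + 3
49 = 16*3 + 1
3 = 3*1 + 0
Back-substitute:
1 = 49 − 16·3
1 = −16·52 + 17·49
1 = 17·257 − 84·52
1 = −84·16500 + 5393·257
So 257·5393 ≡ 1 (mod 16500), hence d = 5393.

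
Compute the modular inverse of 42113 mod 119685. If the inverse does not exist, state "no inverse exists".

Run Euclid on (119685, 42113):
119685 = 2×42113 + 35459
42113 = 1×35459 + 6654
35459 = 5×6654 + 2189
6654 = 3×2189 + 87
2189 = 25×87 + 14
87 = 6×14 + 3
14 = 4×3 + 2
3 = 1×2 + 1
2 = 2×1 + 0
The gcd is 1. Working backward:
1 = 3 − 2
1 = −14 + 5·3
1 = 5·87 − 31·14
1 = −31·2189 + 780·87
1 = 780·6654 − 2371·2189
1 = −2371·35459 + 12635·6654
1 = 12635·42113 − 15006·35459
1 = −15006·119685 + 42647·42113
So 42113·42647 ≡ 1 (mod 119685).

42647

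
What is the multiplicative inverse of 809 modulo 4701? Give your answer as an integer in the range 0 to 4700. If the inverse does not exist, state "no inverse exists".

2243

gcd(4701, 809) by repeated division:
4701 = 5*809 + 656
809 = 1*656 + 153
656 = 4*153 + 44
153 = 3*44 + 21
44 = 2*21 + 2
21 = 10*2 + 1
2 = 2*1 + 0
Since gcd(809, 4701) = 1, back-substitute to write 1 as a combination:
1 = 21 − 10·2
1 = −10·44 + 21·21
1 = 21·153 − 73·44
1 = −73·656 + 313·153
1 = 313·809 − 386·656
1 = −386·4701 + 2243·809
So 809·2243 ≡ 1 (mod 4701).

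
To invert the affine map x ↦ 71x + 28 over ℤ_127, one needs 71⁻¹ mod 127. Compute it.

gcd(127, 71) by repeated division:
127 = 1*71 + 56
71 = 1*56 + 15
56 = 3*15 + 11
15 = 1*11 + 4
11 = 2*4 + 3
4 = 1*3 + 1
3 = 3*1 + 0
The gcd is 1. Working backward:
1 = 4 − 3
1 = −11 + 3·4
1 = 3·15 − 4·11
1 = −4·56 + 15·15
1 = 15·71 − 19·56
1 = −19·127 + 34·71
So 71·34 ≡ 1 (mod 127).

34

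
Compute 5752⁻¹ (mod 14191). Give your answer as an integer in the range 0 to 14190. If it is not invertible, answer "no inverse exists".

Apply the Euclidean algorithm to 14191 and 5752:
14191 = 2×5752 + 2687
5752 = 2×2687 + 378
2687 = 7×378 + 41
378 = 9×41 + 9
41 = 4×9 + 5
9 = 1×5 + 4
5 = 1×4 + 1
4 = 4×1 + 0
Since gcd(5752, 14191) = 1, back-substitute to write 1 as a combination:
1 = 5 − 4
1 = −9 + 2·5
1 = 2·41 − 9·9
1 = −9·378 + 83·41
1 = 83·2687 − 590·378
1 = −590·5752 + 1263·2687
1 = 1263·14191 − 3116·5752
So 5752·(-3116) ≡ 1 (mod 14191), and -3116 ≡ 11075 (mod 14191).

11075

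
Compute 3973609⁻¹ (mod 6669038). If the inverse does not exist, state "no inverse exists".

gcd(6669038, 3973609) by repeated division:
6669038 = 1×3973609 + 2695429
3973609 = 1×2695429 + 1278180
2695429 = 2×1278180 + 139069
1278180 = 9×139069 + 26559
139069 = 5×26559 + 6274
26559 = 4×6274 + 1463
6274 = 4×1463 + 422
1463 = 3×422 + 197
422 = 2×197 + 28
197 = 7×28 + 1
28 = 28×1 + 0
The gcd is 1. Working backward:
1 = 197 − 7·28
1 = −7·422 + 15·197
1 = 15·1463 − 52·422
1 = −52·6274 + 223·1463
1 = 223·26559 − 944·6274
1 = −944·139069 + 4943·26559
1 = 4943·1278180 − 45431·139069
1 = −45431·2695429 + 95805·1278180
1 = 95805·3973609 − 141236·2695429
1 = −141236·6669038 + 237041·3973609
So 3973609·237041 ≡ 1 (mod 6669038).

237041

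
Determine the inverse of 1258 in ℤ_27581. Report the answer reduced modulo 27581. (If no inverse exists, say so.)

9581

Run Euclid on (27581, 1258):
27581 = 21×1258 + 1163
1258 = 1×1163 + 95
1163 = 12×95 + 23
95 = 4×23 + 3
23 = 7×3 + 2
3 = 1×2 + 1
2 = 2×1 + 0
Since gcd(1258, 27581) = 1, back-substitute to write 1 as a combination:
1 = 3 − 2
1 = −23 + 8·3
1 = 8·95 − 33·23
1 = −33·1163 + 404·95
1 = 404·1258 − 437·1163
1 = −437·27581 + 9581·1258
So 1258·9581 ≡ 1 (mod 27581).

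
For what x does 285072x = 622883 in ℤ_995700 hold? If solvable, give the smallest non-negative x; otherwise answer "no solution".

gcd(285072, 995700):
995700 = 3*285072 + 140484
285072 = 2*140484 + 4104
140484 = 34*4104 + 948
4104 = 4*948 + 312
948 = 3*312 + 12
312 = 26*12 + 0
gcd = 12, but 12 ∤ 622883, so the congruence has no solution.

no solution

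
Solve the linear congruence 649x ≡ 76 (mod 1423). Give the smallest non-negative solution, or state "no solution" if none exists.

First find gcd(649, 1423):
1423 = 2·649 + 125
649 = 5·125 + 24
125 = 5·24 + 5
24 = 4·5 + 4
5 = 1·4 + 1
4 = 4·1 + 0
gcd = 1, so a unique solution mod 1423 exists.
Back-substitute for the Bézout coefficients:
1 = 5 − 4
1 = −24 + 5·5
1 = 5·125 − 26·24
1 = −26·649 + 135·125
1 = 135·1423 − 296·649
So 649·(-296) ≡ 1 (mod 1423), giving 649⁻¹ ≡ 1127.
x ≡ 649⁻¹·76 ≡ 1127·76 ≡ 272 (mod 1423).

272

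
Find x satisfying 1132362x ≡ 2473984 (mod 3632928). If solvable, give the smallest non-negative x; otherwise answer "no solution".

no solution

gcd(1132362, 3632928):
3632928 = 3·1132362 + 235842
1132362 = 4·235842 + 188994
235842 = 1·188994 + 46848
188994 = 4·46848 + 1602
46848 = 29·1602 + 390
1602 = 4·390 + 42
390 = 9·42 + 12
42 = 3·12 + 6
12 = 2·6 + 0
gcd = 6, but 6 ∤ 2473984, so the congruence has no solution.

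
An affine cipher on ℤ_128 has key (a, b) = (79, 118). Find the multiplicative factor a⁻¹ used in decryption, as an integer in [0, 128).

Apply the Euclidean algorithm to 128 and 79:
128 = 1*79 + 49
79 = 1*49 + 30
49 = 1*30 + 19
30 = 1*19 + 11
19 = 1*11 + 8
11 = 1*8 + 3
8 = 2*3 + 2
3 = 1*2 + 1
2 = 2*1 + 0
gcd = 1, so the inverse exists. Back-substitute:
1 = 3 − 2
1 = −8 + 3·3
1 = 3·11 − 4·8
1 = −4·19 + 7·11
1 = 7·30 − 11·19
1 = −11·49 + 18·30
1 = 18·79 − 29·49
1 = −29·128 + 47·79
So 79·47 ≡ 1 (mod 128).

47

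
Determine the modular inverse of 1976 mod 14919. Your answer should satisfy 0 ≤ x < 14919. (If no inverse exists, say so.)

3692

gcd(14919, 1976) by repeated division:
14919 = 7*1976 + 1087
1976 = 1*1087 + 889
1087 = 1*889 + 198
889 = 4*198 + 97
198 = 2*97 + 4
97 = 24*4 + 1
4 = 4*1 + 0
Since gcd(1976, 14919) = 1, back-substitute to write 1 as a combination:
1 = 97 − 24·4
1 = −24·198 + 49·97
1 = 49·889 − 220·198
1 = −220·1087 + 269·889
1 = 269·1976 − 489·1087
1 = −489·14919 + 3692·1976
So 1976·3692 ≡ 1 (mod 14919).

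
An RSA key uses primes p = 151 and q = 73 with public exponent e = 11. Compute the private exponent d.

5891

φ(n) = (p−1)(q−1) = 150·72 = 10800.
Need d with 11·d ≡ 1 (mod 10800). Apply the extended Euclidean algorithm:
10800 = 981*11 + 9
11 = 1*9 + 2
9 = 4*2 + 1
2 = 2*1 + 0
Back-substitute:
1 = 9 − 4·2
1 = −4·11 + 5·9
1 = 5·10800 − 4909·11
So 11·(-4909) ≡ 1 (mod 10800), hence d ≡ -4909 ≡ 5891 (mod 10800).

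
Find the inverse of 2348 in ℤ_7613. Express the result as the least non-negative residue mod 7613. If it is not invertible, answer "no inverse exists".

Extended Euclidean algorithm:
7613 = 3×2348 + 569
2348 = 4×569 + 72
569 = 7×72 + 65
72 = 1×65 + 7
65 = 9×7 + 2
7 = 3×2 + 1
2 = 2×1 + 0
gcd = 1, so the inverse exists. Back-substitute:
1 = 7 − 3·2
1 = −3·65 + 28·7
1 = 28·72 − 31·65
1 = −31·569 + 245·72
1 = 245·2348 − 1011·569
1 = −1011·7613 + 3278·2348
So 2348·3278 ≡ 1 (mod 7613).

3278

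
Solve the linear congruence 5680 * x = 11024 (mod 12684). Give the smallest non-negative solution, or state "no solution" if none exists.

1976

First find gcd(5680, 12684):
12684 = 2*5680 + 1324
5680 = 4*1324 + 384
1324 = 3*384 + 172
384 = 2*172 + 40
172 = 4*40 + 12
40 = 3*12 + 4
12 = 3*4 + 0
gcd = 4 and 4 | 11024, so solutions exist. Divide through by 4: 1420x ≡ 2756 (mod 3171).
Now find 1420⁻¹ mod 3171:
3171 = 2*1420 + 331
1420 = 4*331 + 96
331 = 3*96 + 43
96 = 2*43 + 10
43 = 4*10 + 3
10 = 3*3 + 1
3 = 3*1 + 0
Back-substitute:
1 = 10 − 3·3
1 = −3·43 + 13·10
1 = 13·96 − 29·43
1 = −29·331 + 100·96
1 = 100·1420 − 429·331
1 = −429·3171 + 958·1420
So 1420⁻¹ ≡ 958 (mod 3171).
Then x ≡ 958·2756 ≡ 1976 (mod 3171); the smallest non-negative solution is x = 1976.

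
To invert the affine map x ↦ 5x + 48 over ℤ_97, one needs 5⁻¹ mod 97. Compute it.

39

Apply the Euclidean algorithm to 97 and 5:
97 = 19·5 + 2
5 = 2·2 + 1
2 = 2·1 + 0
The gcd is 1. Working backward:
1 = 5 − 2·2
1 = −2·97 + 39·5
So 5·39 ≡ 1 (mod 97).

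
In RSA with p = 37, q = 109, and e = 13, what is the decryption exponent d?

φ(n) = (p−1)(q−1) = 36·108 = 3888.
Need d with 13·d ≡ 1 (mod 3888). Apply the extended Euclidean algorithm:
3888 = 299×13 + 1
13 = 13×1 + 0
Back-substitute:
1 = 3888 − 299·13
So 13·(-299) ≡ 1 (mod 3888), hence d ≡ -299 ≡ 3589 (mod 3888).

3589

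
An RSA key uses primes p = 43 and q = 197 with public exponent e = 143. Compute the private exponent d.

1727

φ(n) = (p−1)(q−1) = 42·196 = 8232.
Need d with 143·d ≡ 1 (mod 8232). Apply the extended Euclidean algorithm:
8232 = 57*143 + 81
143 = 1*81 + 62
81 = 1*62 + 19
62 = 3*19 + 5
19 = 3*5 + 4
5 = 1*4 + 1
4 = 4*1 + 0
Back-substitute:
1 = 5 − 4
1 = −19 + 4·5
1 = 4·62 − 13·19
1 = −13·81 + 17·62
1 = 17·143 − 30·81
1 = −30·8232 + 1727·143
So 143·1727 ≡ 1 (mod 8232), hence d = 1727.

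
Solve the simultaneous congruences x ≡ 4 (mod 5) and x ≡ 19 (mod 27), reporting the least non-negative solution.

19

Write x = 4 + 5·k. Then 5·k ≡ 19 − 4 ≡ 15 (mod 27).
Need 5⁻¹ mod 27. Extended Euclid on (27, 5):
27 = 5×5 + 2
5 = 2×2 + 1
2 = 2×1 + 0
Back-substitute:
1 = 5 − 2·2
1 = −2·27 + 11·5
5⁻¹ ≡ 11 (mod 27), so k ≡ 11·15 ≡ 3 (mod 27).
x = 4 + 5·3 = 19.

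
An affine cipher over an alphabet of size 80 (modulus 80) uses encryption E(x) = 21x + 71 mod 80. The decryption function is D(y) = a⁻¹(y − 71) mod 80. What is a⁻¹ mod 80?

Extended Euclidean algorithm:
80 = 3·21 + 17
21 = 1·17 + 4
17 = 4·4 + 1
4 = 4·1 + 0
The gcd is 1. Working backward:
1 = 17 − 4·4
1 = −4·21 + 5·17
1 = 5·80 − 19·21
So 21·(-19) ≡ 1 (mod 80), and -19 ≡ 61 (mod 80).

61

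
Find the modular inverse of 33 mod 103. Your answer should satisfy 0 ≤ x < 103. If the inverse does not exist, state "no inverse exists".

Extended Euclidean algorithm:
103 = 3·33 + 4
33 = 8·4 + 1
4 = 4·1 + 0
The gcd is 1. Working backward:
1 = 33 − 8·4
1 = −8·103 + 25·33
So 33·25 ≡ 1 (mod 103).

25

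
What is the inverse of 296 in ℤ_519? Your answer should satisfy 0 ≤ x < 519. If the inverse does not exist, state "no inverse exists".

128

Run Euclid on (519, 296):
519 = 1·296 + 223
296 = 1·223 + 73
223 = 3·73 + 4
73 = 18·4 + 1
4 = 4·1 + 0
Since gcd(296, 519) = 1, back-substitute to write 1 as a combination:
1 = 73 − 18·4
1 = −18·223 + 55·73
1 = 55·296 − 73·223
1 = −73·519 + 128·296
So 296·128 ≡ 1 (mod 519).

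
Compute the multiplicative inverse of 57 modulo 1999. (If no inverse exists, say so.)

Run Euclid on (1999, 57):
1999 = 35×57 + 4
57 = 14×4 + 1
4 = 4×1 + 0
The gcd is 1. Working backward:
1 = 57 − 14·4
1 = −14·1999 + 491·57
So 57·491 ≡ 1 (mod 1999).

491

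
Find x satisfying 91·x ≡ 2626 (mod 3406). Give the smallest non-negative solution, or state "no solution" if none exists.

216

First find gcd(91, 3406):
3406 = 37*91 + 39
91 = 2*39 + 13
39 = 3*13 + 0
gcd = 13 and 13 | 2626, so solutions exist. Divide through by 13: 7x ≡ 202 (mod 262).
Now find 7⁻¹ mod 262:
262 = 37×7 + 3
7 = 2×3 + 1
3 = 3×1 + 0
Back-substitute:
1 = 7 − 2·3
1 = −2·262 + 75·7
So 7⁻¹ ≡ 75 (mod 262).
Then x ≡ 75·202 ≡ 216 (mod 262); the smallest non-negative solution is x = 216.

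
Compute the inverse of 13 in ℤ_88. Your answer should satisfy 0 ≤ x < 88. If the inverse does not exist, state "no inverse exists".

Extended Euclidean algorithm:
88 = 6*13 + 10
13 = 1*10 + 3
10 = 3*3 + 1
3 = 3*1 + 0
Since gcd(13, 88) = 1, back-substitute to write 1 as a combination:
1 = 10 − 3·3
1 = −3·13 + 4·10
1 = 4·88 − 27·13
Thus 13·(-27) ≡ 1 (mod 88); reducing, -27 mod 88 = 61.

61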